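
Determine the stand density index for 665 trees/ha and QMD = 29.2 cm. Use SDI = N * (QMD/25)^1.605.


QMD/25 = 29.2/25 = 1.168
(1.168)^1.605 = exp(1.605 * ln(1.168)) = exp(1.605 * 0.155293) = exp(0.249245) = 1.28306
SDI = 665 * 1.28306 = 853.235 ≈ 853

853


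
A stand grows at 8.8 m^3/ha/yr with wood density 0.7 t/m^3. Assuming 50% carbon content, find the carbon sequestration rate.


C = 8.8 * 0.7 * 0.5 = 3.08 t C/ha/yr

3.08 t C/ha/yr


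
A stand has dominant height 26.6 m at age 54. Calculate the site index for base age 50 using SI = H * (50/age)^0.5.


50/54 = 0.925926
(0.925926)^0.5 = 0.962250
SI = 26.6 * 0.962250 = 25.5959 ≈ 25.6 m

25.6 m


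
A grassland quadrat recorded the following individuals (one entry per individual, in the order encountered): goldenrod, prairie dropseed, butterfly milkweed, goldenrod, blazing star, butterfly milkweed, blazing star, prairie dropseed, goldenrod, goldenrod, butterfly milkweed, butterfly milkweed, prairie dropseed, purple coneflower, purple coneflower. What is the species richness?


Total individuals logged = 15
Distinct species (count of individuals): goldenrod (4), prairie dropseed (3), butterfly milkweed (4), blazing star (2), purple coneflower (2)
Species richness = number of distinct species = 5

5


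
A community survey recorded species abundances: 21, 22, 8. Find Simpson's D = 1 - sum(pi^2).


Total N = 21 + 22 + 8 = 51
Per-species terms:
  p = 21/51 = 0.411765; p^2 = 0.411765^2 = 0.169550
  p = 22/51 = 0.431373; p^2 = 0.431373^2 = 0.186083
  p = 8/51 = 0.156863; p^2 = 0.156863^2 = 0.024606
sum(p^2) = 0.169550 + 0.186083 + 0.024606 = 0.380239
D = 1 - 0.380239 = 0.619761 ≈ 0.6198

0.6198


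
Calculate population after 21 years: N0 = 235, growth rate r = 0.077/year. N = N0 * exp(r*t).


r*t = 0.077 * 21 = 1.617
exp(1.617) = 5.03795
N = 235 * 5.03795 = 1183.92 ≈ 1184

1184


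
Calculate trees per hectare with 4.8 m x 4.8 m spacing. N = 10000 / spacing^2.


N = 10000 / 4.8^2 = 10000 / 23.04 = 434.028 ≈ 434 trees/ha

434 trees/ha


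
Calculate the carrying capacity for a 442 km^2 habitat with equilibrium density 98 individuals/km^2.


K = 98 * 442 = 43316 individuals

43316 individuals


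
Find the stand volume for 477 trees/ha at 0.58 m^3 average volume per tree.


V_stand = 477 * 0.58 = 276.66 ≈ 276.7 m^3/ha

276.7 m^3/ha


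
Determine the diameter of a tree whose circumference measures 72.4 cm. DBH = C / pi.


DBH = C / pi = 72.4 / 3.141593 = 23.0456 ≈ 23.05 cm

23.05 cm


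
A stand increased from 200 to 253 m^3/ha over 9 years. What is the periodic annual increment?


PAI = (V2 - V1) / period = (253 - 200) / 9 = 53 / 9 = 5.8889 ≈ 5.89 m^3/ha/yr

5.89 m^3/ha/yr


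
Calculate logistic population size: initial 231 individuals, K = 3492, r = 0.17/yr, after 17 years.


(K - N0)/N0 = (3492 - 231)/231 = 3261/231 = 14.1169
r*t = 0.17 * 17 = 2.89; exp(-2.89) = 0.0555762
14.1169 * 0.0555762 = 0.784564
1 + 0.784564 = 1.78456
N = 3492 / 1.78456 = 1956.78 ≈ 1957

1957


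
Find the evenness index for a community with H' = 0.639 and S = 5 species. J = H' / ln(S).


ln(5) = 1.60944
J = H' / ln(S) = 0.639 / 1.60944 = 0.397033 ≈ 0.3970

0.3970


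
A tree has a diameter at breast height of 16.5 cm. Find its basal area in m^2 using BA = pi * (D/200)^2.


D/200 = 16.5/200 = 0.0825 m
(D/200)^2 = 0.0825^2 = 0.00680625
BA = 3.141593 * 0.00680625 = 0.0213825 ≈ 0.0214 m^2

0.0214 m^2


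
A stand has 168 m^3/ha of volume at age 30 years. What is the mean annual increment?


MAI = 168 / 30 = 5.60 m^3/ha/yr

5.60 m^3/ha/yr


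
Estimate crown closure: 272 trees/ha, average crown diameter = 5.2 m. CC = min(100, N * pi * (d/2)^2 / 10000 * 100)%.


(d/2)^2 = (5.2/2)^2 = 2.6^2 = 6.76
Crown area = 3.141593 * 6.76 = 21.2372 m^2
N * area / 10000 * 100 = 272 * 21.2372 / 10000 * 100 = 57.7652
CC = min(100, 57.7652) = 57.7652 ≈ 57.8%

57.8%


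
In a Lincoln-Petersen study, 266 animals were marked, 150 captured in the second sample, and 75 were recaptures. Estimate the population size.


N = M * C / R = 266 * 150 / 75 = 39900 / 75 = 532

532 individuals


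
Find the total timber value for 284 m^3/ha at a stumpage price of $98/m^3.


Value = 284 * 98 = $27832/ha

$27832/ha


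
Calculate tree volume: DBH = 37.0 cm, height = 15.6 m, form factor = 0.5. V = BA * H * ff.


(D/200)^2 = (37.0/200)^2 = 0.185^2 = 0.034225
BA = 3.141593 * 0.034225 = 0.107521 m^2
V = 0.107521 * 15.6 * 0.5 = 0.838664 ≈ 0.839 m^3

0.839 m^3


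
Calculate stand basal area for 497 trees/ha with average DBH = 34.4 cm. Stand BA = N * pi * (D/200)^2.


(D/200)^2 = (34.4/200)^2 = 0.172^2 = 0.029584
Individual BA = 3.141593 * 0.029584 = 0.0929409 m^2
Stand BA = 497 * 0.0929409 = 46.1916 ≈ 46.19 m^2/ha

46.19 m^2/ha


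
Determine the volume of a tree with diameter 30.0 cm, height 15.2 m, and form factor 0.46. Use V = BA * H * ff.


(D/200)^2 = (30.0/200)^2 = 0.15^2 = 0.0225
BA = 3.141593 * 0.0225 = 0.0706858 m^2
V = 0.0706858 * 15.2 * 0.46 = 0.494235 ≈ 0.494 m^3

0.494 m^3


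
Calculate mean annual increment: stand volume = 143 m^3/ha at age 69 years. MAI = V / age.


MAI = 143 / 69 = 2.0725 ≈ 2.07 m^3/ha/yr

2.07 m^3/ha/yr


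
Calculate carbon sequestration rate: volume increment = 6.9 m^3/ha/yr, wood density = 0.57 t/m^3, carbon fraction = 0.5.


C = 6.9 * 0.57 * 0.5 = 1.9665 ≈ 1.97 t C/ha/yr

1.97 t C/ha/yr


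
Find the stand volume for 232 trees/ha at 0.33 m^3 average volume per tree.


V_stand = 232 * 0.33 = 76.56 ≈ 76.6 m^3/ha

76.6 m^3/ha


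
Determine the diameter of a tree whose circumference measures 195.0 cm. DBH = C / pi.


DBH = C / pi = 195.0 / 3.141593 = 62.0704 ≈ 62.07 cm

62.07 cm


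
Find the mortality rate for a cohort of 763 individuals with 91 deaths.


Mortality rate = 91 / 763 = 0.119266 ≈ 0.1193

0.1193


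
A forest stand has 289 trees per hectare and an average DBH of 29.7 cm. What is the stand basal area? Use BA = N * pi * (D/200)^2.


(D/200)^2 = (29.7/200)^2 = 0.1485^2 = 0.02205225
Individual BA = 3.141593 * 0.02205225 = 0.0692792 m^2
Stand BA = 289 * 0.0692792 = 20.0217 ≈ 20.02 m^2/ha

20.02 m^2/ha


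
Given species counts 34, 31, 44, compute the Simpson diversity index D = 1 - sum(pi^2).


Total N = 34 + 31 + 44 = 109
Per-species terms:
  p = 34/109 = 0.311927; p^2 = 0.311927^2 = 0.097298
  p = 31/109 = 0.284404; p^2 = 0.284404^2 = 0.080886
  p = 44/109 = 0.403670; p^2 = 0.403670^2 = 0.162949
sum(p^2) = 0.097298 + 0.080886 + 0.162949 = 0.341133
D = 1 - 0.341133 = 0.658867 ≈ 0.6589

0.6589


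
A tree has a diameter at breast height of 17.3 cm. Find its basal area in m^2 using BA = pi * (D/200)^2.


D/200 = 17.3/200 = 0.0865 m
(D/200)^2 = 0.0865^2 = 0.00748225
BA = 3.141593 * 0.00748225 = 0.0235062 ≈ 0.0235 m^2

0.0235 m^2


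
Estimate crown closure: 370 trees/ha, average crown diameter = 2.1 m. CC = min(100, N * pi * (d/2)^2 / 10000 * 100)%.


(d/2)^2 = (2.1/2)^2 = 1.05^2 = 1.1025
Crown area = 3.141593 * 1.1025 = 3.46361 m^2
N * area / 10000 * 100 = 370 * 3.46361 / 10000 * 100 = 12.8154
CC = min(100, 12.8154) = 12.8154 ≈ 12.8%

12.8%


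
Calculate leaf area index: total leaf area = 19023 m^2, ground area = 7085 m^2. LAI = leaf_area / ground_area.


LAI = 19023 / 7085 = 2.68497 ≈ 2.68

2.68


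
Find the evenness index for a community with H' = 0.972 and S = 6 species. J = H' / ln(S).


ln(6) = 1.79176
J = H' / ln(S) = 0.972 / 1.79176 = 0.542483 ≈ 0.5425

0.5425


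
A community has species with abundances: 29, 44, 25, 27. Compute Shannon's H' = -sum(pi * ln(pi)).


Total N = 29 + 44 + 25 + 27 = 125
Per-species terms:
  p = 29/125 = 0.232000; ln(p) = -1.461018; p*ln(p) = 0.232000 * (-1.461018) = -0.338956
  p = 44/125 = 0.352000; ln(p) = -1.044124; p*ln(p) = 0.352000 * (-1.044124) = -0.367532
  p = 25/125 = 0.200000; ln(p) = -1.609438; p*ln(p) = 0.200000 * (-1.609438) = -0.321888
  p = 27/125 = 0.216000; ln(p) = -1.532477; p*ln(p) = 0.216000 * (-1.532477) = -0.331015
sum(p*ln(p)) = (-0.338956) + (-0.367532) + (-0.321888) + (-0.331015) = -1.359391
H' = -(-1.359391) = 1.359391 ≈ 1.3594

1.3594


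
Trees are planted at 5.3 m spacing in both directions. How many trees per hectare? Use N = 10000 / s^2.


N = 10000 / 5.3^2 = 10000 / 28.09 = 355.999 ≈ 356 trees/ha

356 trees/ha


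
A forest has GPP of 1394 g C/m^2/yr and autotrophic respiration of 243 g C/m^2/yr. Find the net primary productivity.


NPP = GPP - Ra = 1394 - 243 = 1151 g C/m^2/yr

1151 g C/m^2/yr


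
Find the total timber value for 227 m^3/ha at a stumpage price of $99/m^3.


Value = 227 * 99 = $22473/ha

$22473/ha


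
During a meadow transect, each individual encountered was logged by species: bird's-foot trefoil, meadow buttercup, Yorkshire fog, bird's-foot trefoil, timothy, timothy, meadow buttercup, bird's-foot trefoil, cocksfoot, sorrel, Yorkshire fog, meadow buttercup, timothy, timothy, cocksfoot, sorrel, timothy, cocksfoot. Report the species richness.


Total individuals logged = 18
Distinct species (count of individuals): bird's-foot trefoil (3), meadow buttercup (3), Yorkshire fog (2), timothy (5), cocksfoot (3), sorrel (2)
Species richness = number of distinct species = 6

6


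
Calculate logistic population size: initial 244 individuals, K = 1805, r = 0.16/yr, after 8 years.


(K - N0)/N0 = (1805 - 244)/244 = 1561/244 = 6.39754
r*t = 0.16 * 8 = 1.28; exp(-1.28) = 0.278037
6.39754 * 0.278037 = 1.77875
1 + 1.77875 = 2.77875
N = 1805 / 2.77875 = 649.573 ≈ 650

650


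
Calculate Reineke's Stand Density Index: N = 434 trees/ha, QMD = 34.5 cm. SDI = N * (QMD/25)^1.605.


QMD/25 = 34.5/25 = 1.38
(1.38)^1.605 = exp(1.605 * ln(1.38)) = exp(1.605 * 0.322083) = exp(0.516943) = 1.67689
SDI = 434 * 1.67689 = 727.770 ≈ 728

728


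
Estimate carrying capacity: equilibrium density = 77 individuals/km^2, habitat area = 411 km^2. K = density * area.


K = 77 * 411 = 31647 individuals

31647 individuals


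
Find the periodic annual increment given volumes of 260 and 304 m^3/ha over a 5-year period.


PAI = (V2 - V1) / period = (304 - 260) / 5 = 44 / 5 = 8.80 m^3/ha/yr

8.80 m^3/ha/yr


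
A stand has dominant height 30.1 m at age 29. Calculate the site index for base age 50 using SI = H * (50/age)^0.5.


50/29 = 1.72414
(1.72414)^0.5 = 1.31307
SI = 30.1 * 1.31307 = 39.5234 ≈ 39.5 m

39.5 m


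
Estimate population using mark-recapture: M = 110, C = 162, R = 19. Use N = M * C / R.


N = M * C / R = 110 * 162 / 19 = 17820 / 19 = 937.89 ≈ 938

938 individuals


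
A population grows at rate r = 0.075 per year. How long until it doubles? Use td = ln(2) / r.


td = ln(2) / 0.075 = 0.693147 / 0.075 = 9.24196 ≈ 9.2 years

9.2 years


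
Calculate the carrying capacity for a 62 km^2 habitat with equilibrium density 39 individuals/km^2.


K = 39 * 62 = 2418 individuals

2418 individuals


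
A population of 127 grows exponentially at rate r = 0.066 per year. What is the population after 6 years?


r*t = 0.066 * 6 = 0.396
exp(0.396) = 1.48587
N = 127 * 1.48587 = 188.705 ≈ 189

189


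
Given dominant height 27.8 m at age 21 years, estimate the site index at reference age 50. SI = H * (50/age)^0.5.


50/21 = 2.38095
(2.38095)^0.5 = 1.54303
SI = 27.8 * 1.54303 = 42.8962 ≈ 42.9 m

42.9 m


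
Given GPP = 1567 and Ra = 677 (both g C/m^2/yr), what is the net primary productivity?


NPP = GPP - Ra = 1567 - 677 = 890 g C/m^2/yr

890 g C/m^2/yr


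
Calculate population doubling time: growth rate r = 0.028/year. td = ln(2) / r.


td = ln(2) / 0.028 = 0.693147 / 0.028 = 24.7553 ≈ 24.8 years

24.8 years


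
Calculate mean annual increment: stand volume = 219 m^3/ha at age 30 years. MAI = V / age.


MAI = 219 / 30 = 7.30 m^3/ha/yr

7.30 m^3/ha/yr


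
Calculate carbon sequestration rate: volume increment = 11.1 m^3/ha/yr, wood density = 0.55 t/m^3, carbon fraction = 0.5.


C = 11.1 * 0.55 * 0.5 = 3.0525 ≈ 3.05 t C/ha/yr

3.05 t C/ha/yr


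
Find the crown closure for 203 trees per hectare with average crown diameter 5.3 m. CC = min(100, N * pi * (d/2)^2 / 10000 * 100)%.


(d/2)^2 = (5.3/2)^2 = 2.65^2 = 7.0225
Crown area = 3.141593 * 7.0225 = 22.0618 m^2
N * area / 10000 * 100 = 203 * 22.0618 / 10000 * 100 = 44.7855
CC = min(100, 44.7855) = 44.7855 ≈ 44.8%

44.8%


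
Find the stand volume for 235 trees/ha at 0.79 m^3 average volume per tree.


V_stand = 235 * 0.79 = 185.65 ≈ 185.7 m^3/ha

185.7 m^3/ha


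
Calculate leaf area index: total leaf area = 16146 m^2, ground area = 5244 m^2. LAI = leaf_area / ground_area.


LAI = 16146 / 5244 = 3.0789 ≈ 3.08

3.08


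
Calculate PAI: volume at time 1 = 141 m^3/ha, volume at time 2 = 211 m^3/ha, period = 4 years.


PAI = (V2 - V1) / period = (211 - 141) / 4 = 70 / 4 = 17.50 m^3/ha/yr

17.50 m^3/ha/yr


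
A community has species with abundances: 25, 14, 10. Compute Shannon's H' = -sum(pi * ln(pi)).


Total N = 25 + 14 + 10 = 49
Per-species terms:
  p = 25/49 = 0.510204; ln(p) = -0.672945; p*ln(p) = 0.510204 * (-0.672945) = -0.343339
  p = 14/49 = 0.285714; ln(p) = -1.252764; p*ln(p) = 0.285714 * (-1.252764) = -0.357932
  p = 10/49 = 0.204082; ln(p) = -1.589233; p*ln(p) = 0.204082 * (-1.589233) = -0.324334
sum(p*ln(p)) = (-0.343339) + (-0.357932) + (-0.324334) = -1.025605
H' = -(-1.025605) = 1.025605 ≈ 1.0256

1.0256


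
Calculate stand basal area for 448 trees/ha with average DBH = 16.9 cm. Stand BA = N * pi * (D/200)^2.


(D/200)^2 = (16.9/200)^2 = 0.0845^2 = 0.00714025
Individual BA = 3.141593 * 0.00714025 = 0.0224318 m^2
Stand BA = 448 * 0.0224318 = 10.0494 ≈ 10.05 m^2/ha

10.05 m^2/ha


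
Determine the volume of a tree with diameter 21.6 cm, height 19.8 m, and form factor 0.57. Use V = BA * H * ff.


(D/200)^2 = (21.6/200)^2 = 0.108^2 = 0.011664
BA = 3.141593 * 0.011664 = 0.0366435 m^2
V = 0.0366435 * 19.8 * 0.57 = 0.413559 ≈ 0.414 m^3

0.414 m^3


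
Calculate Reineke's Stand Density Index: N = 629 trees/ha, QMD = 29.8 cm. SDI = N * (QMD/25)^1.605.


QMD/25 = 29.8/25 = 1.192
(1.192)^1.605 = exp(1.605 * ln(1.192)) = exp(1.605 * 0.175633) = exp(0.281891) = 1.32563
SDI = 629 * 1.32563 = 833.821 ≈ 834

834


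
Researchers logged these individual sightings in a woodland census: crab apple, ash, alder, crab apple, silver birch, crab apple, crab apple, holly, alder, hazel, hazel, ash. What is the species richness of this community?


Total individuals logged = 12
Distinct species (count of individuals): crab apple (4), ash (2), alder (2), silver birch (1), holly (1), hazel (2)
Species richness = number of distinct species = 6

6


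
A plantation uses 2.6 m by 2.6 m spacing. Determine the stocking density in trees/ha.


N = 10000 / 2.6^2 = 10000 / 6.76 = 1479.29 ≈ 1479 trees/ha

1479 trees/ha


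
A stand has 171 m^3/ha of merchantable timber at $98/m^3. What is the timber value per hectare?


Value = 171 * 98 = $16758/ha

$16758/ha


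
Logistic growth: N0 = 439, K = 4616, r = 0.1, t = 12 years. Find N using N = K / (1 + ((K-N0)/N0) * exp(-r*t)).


(K - N0)/N0 = (4616 - 439)/439 = 4177/439 = 9.51481
r*t = 0.1 * 12 = 1.2; exp(-1.2) = 0.301194
9.51481 * 0.301194 = 2.86580
1 + 2.86580 = 3.86580
N = 4616 / 3.86580 = 1194.06 ≈ 1194

1194


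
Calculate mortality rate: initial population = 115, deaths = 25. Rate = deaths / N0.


Mortality rate = 25 / 115 = 0.217391 ≈ 0.2174

0.2174


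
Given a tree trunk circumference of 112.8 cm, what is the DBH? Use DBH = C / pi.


DBH = C / pi = 112.8 / 3.141593 = 35.9054 ≈ 35.91 cm

35.91 cm


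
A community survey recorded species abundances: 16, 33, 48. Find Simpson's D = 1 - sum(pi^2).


Total N = 16 + 33 + 48 = 97
Per-species terms:
  p = 16/97 = 0.164948; p^2 = 0.164948^2 = 0.027208
  p = 33/97 = 0.340206; p^2 = 0.340206^2 = 0.115740
  p = 48/97 = 0.494845; p^2 = 0.494845^2 = 0.244872
sum(p^2) = 0.027208 + 0.115740 + 0.244872 = 0.387820
D = 1 - 0.387820 = 0.612180 ≈ 0.6122

0.6122


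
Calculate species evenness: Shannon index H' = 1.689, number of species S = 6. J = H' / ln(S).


ln(6) = 1.79176
J = H' / ln(S) = 1.689 / 1.79176 = 0.942649 ≈ 0.9426

0.9426


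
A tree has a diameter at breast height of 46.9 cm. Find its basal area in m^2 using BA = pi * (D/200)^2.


D/200 = 46.9/200 = 0.2345 m
(D/200)^2 = 0.2345^2 = 0.05499025
BA = 3.141593 * 0.05499025 = 0.172757 ≈ 0.1728 m^2

0.1728 m^2


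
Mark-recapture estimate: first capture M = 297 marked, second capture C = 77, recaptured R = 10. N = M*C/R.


N = M * C / R = 297 * 77 / 10 = 22869 / 10 = 2286.90 ≈ 2287

2287 individuals


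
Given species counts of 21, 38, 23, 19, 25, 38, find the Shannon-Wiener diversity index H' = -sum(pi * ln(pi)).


Total N = 21 + 38 + 23 + 19 + 25 + 38 = 164
Per-species terms:
  p = 21/164 = 0.128049; ln(p) = -2.055342; p*ln(p) = 0.128049 * (-2.055342) = -0.263184
  p = 38/164 = 0.231707; ln(p) = -1.462282; p*ln(p) = 0.231707 * (-1.462282) = -0.338821
  p = 23/164 = 0.140244; ln(p) = -1.964372; p*ln(p) = 0.140244 * (-1.964372) = -0.275491
  p = 19/164 = 0.115854; ln(p) = -2.155425; p*ln(p) = 0.115854 * (-2.155425) = -0.249715
  p = 25/164 = 0.152439; ln(p) = -1.880991; p*ln(p) = 0.152439 * (-1.880991) = -0.286736
  p = 38/164 = 0.231707; ln(p) = -1.462282; p*ln(p) = 0.231707 * (-1.462282) = -0.338821
sum(p*ln(p)) = (-0.263184) + (-0.338821) + (-0.275491) + (-0.249715) + (-0.286736) + (-0.338821) = -1.752768
H' = -(-1.752768) = 1.752768 ≈ 1.7528

1.7528


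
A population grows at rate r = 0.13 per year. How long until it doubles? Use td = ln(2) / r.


td = ln(2) / 0.13 = 0.693147 / 0.13 = 5.33190 ≈ 5.3 years

5.3 years


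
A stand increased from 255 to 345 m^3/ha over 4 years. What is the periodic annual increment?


PAI = (V2 - V1) / period = (345 - 255) / 4 = 90 / 4 = 22.50 m^3/ha/yr

22.50 m^3/ha/yr


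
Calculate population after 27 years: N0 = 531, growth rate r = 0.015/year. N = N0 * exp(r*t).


r*t = 0.015 * 27 = 0.405
exp(0.405) = 1.49930
N = 531 * 1.49930 = 796.128 ≈ 796

796


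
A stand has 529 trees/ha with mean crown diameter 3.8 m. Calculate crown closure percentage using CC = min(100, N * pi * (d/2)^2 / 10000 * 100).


(d/2)^2 = (3.8/2)^2 = 1.9^2 = 3.61
Crown area = 3.141593 * 3.61 = 11.3412 m^2
N * area / 10000 * 100 = 529 * 11.3412 / 10000 * 100 = 59.9949
CC = min(100, 59.9949) = 59.9949 ≈ 60.0%

60.0%


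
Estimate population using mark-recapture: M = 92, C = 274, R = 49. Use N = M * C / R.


N = M * C / R = 92 * 274 / 49 = 25208 / 49 = 514.45 ≈ 514

514 individuals


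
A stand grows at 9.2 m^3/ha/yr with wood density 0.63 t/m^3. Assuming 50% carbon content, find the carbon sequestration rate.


C = 9.2 * 0.63 * 0.5 = 2.898 ≈ 2.90 t C/ha/yr

2.90 t C/ha/yr


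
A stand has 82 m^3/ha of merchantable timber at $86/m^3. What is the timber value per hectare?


Value = 82 * 86 = $7052/ha

$7052/ha


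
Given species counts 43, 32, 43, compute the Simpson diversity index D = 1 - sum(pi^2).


Total N = 43 + 32 + 43 = 118
Per-species terms:
  p = 43/118 = 0.364407; p^2 = 0.364407^2 = 0.132792
  p = 32/118 = 0.271186; p^2 = 0.271186^2 = 0.073542
  p = 43/118 = 0.364407; p^2 = 0.364407^2 = 0.132792
sum(p^2) = 0.132792 + 0.073542 + 0.132792 = 0.339126
D = 1 - 0.339126 = 0.660874 ≈ 0.6609

0.6609


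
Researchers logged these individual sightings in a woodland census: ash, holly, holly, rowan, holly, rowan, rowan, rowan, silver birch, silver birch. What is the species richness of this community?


Total individuals logged = 10
Distinct species (count of individuals): ash (1), holly (3), rowan (4), silver birch (2)
Species richness = number of distinct species = 4

4


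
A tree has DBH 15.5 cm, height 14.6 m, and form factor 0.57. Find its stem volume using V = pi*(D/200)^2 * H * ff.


(D/200)^2 = (15.5/200)^2 = 0.0775^2 = 0.00600625
BA = 3.141593 * 0.00600625 = 0.0188692 m^2
V = 0.0188692 * 14.6 * 0.57 = 0.157029 ≈ 0.157 m^3

0.157 m^3


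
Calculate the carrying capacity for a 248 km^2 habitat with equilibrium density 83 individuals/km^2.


K = 83 * 248 = 20584 individuals

20584 individuals


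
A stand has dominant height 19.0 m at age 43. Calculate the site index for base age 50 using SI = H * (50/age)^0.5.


50/43 = 1.16279
(1.16279)^0.5 = 1.07833
SI = 19.0 * 1.07833 = 20.4883 ≈ 20.5 m

20.5 m


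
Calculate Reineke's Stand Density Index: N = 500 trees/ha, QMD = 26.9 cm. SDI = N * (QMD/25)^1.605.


QMD/25 = 26.9/25 = 1.076
(1.076)^1.605 = exp(1.605 * ln(1.076)) = exp(1.605 * 0.0732505) = exp(0.117567) = 1.12476
SDI = 500 * 1.12476 = 562.380 ≈ 562

562


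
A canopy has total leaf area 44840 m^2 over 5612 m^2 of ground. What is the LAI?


LAI = 44840 / 5612 = 7.9900 ≈ 7.99

7.99


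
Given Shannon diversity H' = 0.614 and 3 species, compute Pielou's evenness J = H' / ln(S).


ln(3) = 1.09861
J = H' / ln(S) = 0.614 / 1.09861 = 0.558888 ≈ 0.5589

0.5589


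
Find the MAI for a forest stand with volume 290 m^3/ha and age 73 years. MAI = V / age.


MAI = 290 / 73 = 3.9726 ≈ 3.97 m^3/ha/yr

3.97 m^3/ha/yr


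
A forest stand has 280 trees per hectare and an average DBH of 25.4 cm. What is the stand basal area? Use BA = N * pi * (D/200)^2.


(D/200)^2 = (25.4/200)^2 = 0.127^2 = 0.016129
Individual BA = 3.141593 * 0.016129 = 0.0506708 m^2
Stand BA = 280 * 0.0506708 = 14.1878 ≈ 14.19 m^2/ha

14.19 m^2/ha


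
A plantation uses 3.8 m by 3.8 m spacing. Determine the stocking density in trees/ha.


N = 10000 / 3.8^2 = 10000 / 14.44 = 692.521 ≈ 693 trees/ha

693 trees/ha


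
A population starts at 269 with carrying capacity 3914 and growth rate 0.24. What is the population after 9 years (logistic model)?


(K - N0)/N0 = (3914 - 269)/269 = 3645/269 = 13.5502
r*t = 0.24 * 9 = 2.16; exp(-2.16) = 0.115325
13.5502 * 0.115325 = 1.56268
1 + 1.56268 = 2.56268
N = 3914 / 2.56268 = 1527.31 ≈ 1527

1527


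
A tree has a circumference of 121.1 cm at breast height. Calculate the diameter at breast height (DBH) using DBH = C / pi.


DBH = C / pi = 121.1 / 3.141593 = 38.5473 ≈ 38.55 cm

38.55 cm


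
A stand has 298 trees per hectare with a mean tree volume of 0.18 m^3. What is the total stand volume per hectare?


V_stand = 298 * 0.18 = 53.64 ≈ 53.6 m^3/ha

53.6 m^3/ha


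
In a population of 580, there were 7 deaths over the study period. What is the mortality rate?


Mortality rate = 7 / 580 = 0.012069 ≈ 0.0121

0.0121


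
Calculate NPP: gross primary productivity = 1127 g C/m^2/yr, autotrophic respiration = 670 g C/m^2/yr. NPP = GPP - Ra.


NPP = GPP - Ra = 1127 - 670 = 457 g C/m^2/yr

457 g C/m^2/yr


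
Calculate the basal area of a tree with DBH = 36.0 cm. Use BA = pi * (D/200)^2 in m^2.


D/200 = 36.0/200 = 0.18 m
(D/200)^2 = 0.18^2 = 0.0324
BA = 3.141593 * 0.0324 = 0.101788 ≈ 0.1018 m^2

0.1018 m^2


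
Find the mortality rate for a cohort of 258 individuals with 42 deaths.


Mortality rate = 42 / 258 = 0.162791 ≈ 0.1628

0.1628


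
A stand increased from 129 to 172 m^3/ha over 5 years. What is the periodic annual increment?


PAI = (V2 - V1) / period = (172 - 129) / 5 = 43 / 5 = 8.60 m^3/ha/yr

8.60 m^3/ha/yr


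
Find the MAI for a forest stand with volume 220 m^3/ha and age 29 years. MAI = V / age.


MAI = 220 / 29 = 7.5862 ≈ 7.59 m^3/ha/yr

7.59 m^3/ha/yr


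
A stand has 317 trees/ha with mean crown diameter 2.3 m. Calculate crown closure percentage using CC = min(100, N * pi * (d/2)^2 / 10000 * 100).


(d/2)^2 = (2.3/2)^2 = 1.15^2 = 1.3225
Crown area = 3.141593 * 1.3225 = 4.15476 m^2
N * area / 10000 * 100 = 317 * 4.15476 / 10000 * 100 = 13.1706
CC = min(100, 13.1706) = 13.1706 ≈ 13.2%

13.2%


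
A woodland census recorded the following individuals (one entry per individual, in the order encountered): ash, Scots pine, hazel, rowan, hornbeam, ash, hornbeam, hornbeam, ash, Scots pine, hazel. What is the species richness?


Total individuals logged = 11
Distinct species (count of individuals): ash (3), Scots pine (2), hazel (2), rowan (1), hornbeam (3)
Species richness = number of distinct species = 5

5


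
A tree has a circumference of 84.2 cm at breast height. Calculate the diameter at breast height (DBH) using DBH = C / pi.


DBH = C / pi = 84.2 / 3.141593 = 26.8017 ≈ 26.80 cm

26.80 cm


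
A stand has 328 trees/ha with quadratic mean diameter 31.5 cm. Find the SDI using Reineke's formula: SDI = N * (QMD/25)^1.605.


QMD/25 = 31.5/25 = 1.26
(1.26)^1.605 = exp(1.605 * ln(1.26)) = exp(1.605 * 0.231112) = exp(0.370935) = 1.44909
SDI = 328 * 1.44909 = 475.302 ≈ 475

475


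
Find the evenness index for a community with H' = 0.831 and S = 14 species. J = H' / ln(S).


ln(14) = 2.63906
J = H' / ln(S) = 0.831 / 2.63906 = 0.314885 ≈ 0.3149

0.3149


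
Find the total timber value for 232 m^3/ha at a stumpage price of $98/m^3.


Value = 232 * 98 = $22736/ha

$22736/ha


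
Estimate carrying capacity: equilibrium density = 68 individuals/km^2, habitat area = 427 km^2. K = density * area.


K = 68 * 427 = 29036 individuals

29036 individuals


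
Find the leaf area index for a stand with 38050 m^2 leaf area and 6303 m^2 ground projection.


LAI = 38050 / 6303 = 6.0368 ≈ 6.04

6.04


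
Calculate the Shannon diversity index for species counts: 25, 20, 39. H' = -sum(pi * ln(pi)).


Total N = 25 + 20 + 39 = 84
Per-species terms:
  p = 25/84 = 0.297619; ln(p) = -1.211941; p*ln(p) = 0.297619 * (-1.211941) = -0.360697
  p = 20/84 = 0.238095; ln(p) = -1.435086; p*ln(p) = 0.238095 * (-1.435086) = -0.341687
  p = 39/84 = 0.464286; ln(p) = -0.767255; p*ln(p) = 0.464286 * (-0.767255) = -0.356226
sum(p*ln(p)) = (-0.360697) + (-0.341687) + (-0.356226) = -1.058610
H' = -(-1.058610) = 1.058610 ≈ 1.0586

1.0586


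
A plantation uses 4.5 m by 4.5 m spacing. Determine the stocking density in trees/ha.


N = 10000 / 4.5^2 = 10000 / 20.25 = 493.827 ≈ 494 trees/ha

494 trees/ha


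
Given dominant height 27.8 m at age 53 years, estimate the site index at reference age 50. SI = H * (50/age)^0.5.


50/53 = 0.943396
(0.943396)^0.5 = 0.971286
SI = 27.8 * 0.971286 = 27.0018 ≈ 27.0 m

27.0 m


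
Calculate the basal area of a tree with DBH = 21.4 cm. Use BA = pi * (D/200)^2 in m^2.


D/200 = 21.4/200 = 0.107 m
(D/200)^2 = 0.107^2 = 0.011449
BA = 3.141593 * 0.011449 = 0.0359681 ≈ 0.0360 m^2

0.0360 m^2


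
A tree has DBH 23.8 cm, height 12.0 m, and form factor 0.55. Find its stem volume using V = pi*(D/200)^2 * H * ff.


(D/200)^2 = (23.8/200)^2 = 0.119^2 = 0.014161
BA = 3.141593 * 0.014161 = 0.0444881 m^2
V = 0.0444881 * 12.0 * 0.55 = 0.293621 ≈ 0.294 m^3

0.294 m^3


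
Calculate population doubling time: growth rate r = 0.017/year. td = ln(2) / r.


td = ln(2) / 0.017 = 0.693147 / 0.017 = 40.7734 ≈ 40.8 years

40.8 years


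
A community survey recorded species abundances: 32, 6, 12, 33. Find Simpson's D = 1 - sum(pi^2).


Total N = 32 + 6 + 12 + 33 = 83
Per-species terms:
  p = 32/83 = 0.385542; p^2 = 0.385542^2 = 0.148643
  p = 6/83 = 0.072289; p^2 = 0.072289^2 = 0.005226
  p = 12/83 = 0.144578; p^2 = 0.144578^2 = 0.020903
  p = 33/83 = 0.397590; p^2 = 0.397590^2 = 0.158078
sum(p^2) = 0.148643 + 0.005226 + 0.020903 + 0.158078 = 0.332850
D = 1 - 0.332850 = 0.667150 ≈ 0.6672

0.6672


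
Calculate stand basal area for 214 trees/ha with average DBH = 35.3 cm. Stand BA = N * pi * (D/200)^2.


(D/200)^2 = (35.3/200)^2 = 0.1765^2 = 0.03115225
Individual BA = 3.141593 * 0.03115225 = 0.0978677 m^2
Stand BA = 214 * 0.0978677 = 20.9437 ≈ 20.94 m^2/ha

20.94 m^2/ha


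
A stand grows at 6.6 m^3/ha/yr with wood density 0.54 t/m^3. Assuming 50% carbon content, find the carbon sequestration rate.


C = 6.6 * 0.54 * 0.5 = 1.782 ≈ 1.78 t C/ha/yr

1.78 t C/ha/yr


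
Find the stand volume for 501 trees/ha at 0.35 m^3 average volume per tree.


V_stand = 501 * 0.35 = 175.35 ≈ 175.4 m^3/ha

175.4 m^3/ha


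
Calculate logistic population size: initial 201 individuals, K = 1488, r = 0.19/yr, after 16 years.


(K - N0)/N0 = (1488 - 201)/201 = 1287/201 = 6.40299
r*t = 0.19 * 16 = 3.04; exp(-3.04) = 0.0478349
6.40299 * 0.0478349 = 0.306286
1 + 0.306286 = 1.30629
N = 1488 / 1.30629 = 1139.10 ≈ 1139

1139


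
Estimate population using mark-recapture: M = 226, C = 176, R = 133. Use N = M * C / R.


N = M * C / R = 226 * 176 / 133 = 39776 / 133 = 299.07 ≈ 299

299 individuals


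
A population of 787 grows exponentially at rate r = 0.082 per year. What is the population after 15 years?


r*t = 0.082 * 15 = 1.23
exp(1.23) = 3.42123
N = 787 * 3.42123 = 2692.51 ≈ 2693

2693


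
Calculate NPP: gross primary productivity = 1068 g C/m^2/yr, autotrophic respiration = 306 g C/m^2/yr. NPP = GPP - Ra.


NPP = GPP - Ra = 1068 - 306 = 762 g C/m^2/yr

762 g C/m^2/yr


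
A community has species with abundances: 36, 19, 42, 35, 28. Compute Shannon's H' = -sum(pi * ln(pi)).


Total N = 36 + 19 + 42 + 35 + 28 = 160
Per-species terms:
  p = 36/160 = 0.225000; ln(p) = -1.491655; p*ln(p) = 0.225000 * (-1.491655) = -0.335622
  p = 19/160 = 0.118750; ln(p) = -2.130735; p*ln(p) = 0.118750 * (-2.130735) = -0.253025
  p = 42/160 = 0.262500; ln(p) = -1.337504; p*ln(p) = 0.262500 * (-1.337504) = -0.351095
  p = 35/160 = 0.218750; ln(p) = -1.519826; p*ln(p) = 0.218750 * (-1.519826) = -0.332462
  p = 28/160 = 0.175000; ln(p) = -1.742969; p*ln(p) = 0.175000 * (-1.742969) = -0.305020
sum(p*ln(p)) = (-0.335622) + (-0.253025) + (-0.351095) + (-0.332462) + (-0.305020) = -1.577224
H' = -(-1.577224) = 1.577224 ≈ 1.5772

1.5772


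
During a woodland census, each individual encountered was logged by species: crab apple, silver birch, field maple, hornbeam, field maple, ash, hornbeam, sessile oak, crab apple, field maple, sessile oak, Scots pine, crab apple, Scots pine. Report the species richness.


Total individuals logged = 14
Distinct species (count of individuals): crab apple (3), silver birch (1), field maple (3), hornbeam (2), ash (1), sessile oak (2), Scots pine (2)
Species richness = number of distinct species = 7

7


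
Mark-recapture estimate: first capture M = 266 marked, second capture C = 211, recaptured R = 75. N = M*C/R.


N = M * C / R = 266 * 211 / 75 = 56126 / 75 = 748.35 ≈ 748

748 individuals


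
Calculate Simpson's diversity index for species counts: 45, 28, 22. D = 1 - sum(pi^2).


Total N = 45 + 28 + 22 = 95
Per-species terms:
  p = 45/95 = 0.473684; p^2 = 0.473684^2 = 0.224377
  p = 28/95 = 0.294737; p^2 = 0.294737^2 = 0.086870
  p = 22/95 = 0.231579; p^2 = 0.231579^2 = 0.053629
sum(p^2) = 0.224377 + 0.086870 + 0.053629 = 0.364876
D = 1 - 0.364876 = 0.635124 ≈ 0.6351

0.6351


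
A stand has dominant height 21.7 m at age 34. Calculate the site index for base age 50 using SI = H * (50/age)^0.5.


50/34 = 1.47059
(1.47059)^0.5 = 1.21268
SI = 21.7 * 1.21268 = 26.3152 ≈ 26.3 m

26.3 m


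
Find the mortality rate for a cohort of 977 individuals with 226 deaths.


Mortality rate = 226 / 977 = 0.231320 ≈ 0.2313

0.2313


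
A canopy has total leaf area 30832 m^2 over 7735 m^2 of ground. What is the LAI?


LAI = 30832 / 7735 = 3.9860 ≈ 3.99

3.99


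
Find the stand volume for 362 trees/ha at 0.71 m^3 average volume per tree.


V_stand = 362 * 0.71 = 257.02 ≈ 257.0 m^3/ha

257.0 m^3/ha


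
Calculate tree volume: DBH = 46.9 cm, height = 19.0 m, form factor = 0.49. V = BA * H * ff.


(D/200)^2 = (46.9/200)^2 = 0.2345^2 = 0.05499025
BA = 3.141593 * 0.05499025 = 0.172757 m^2
V = 0.172757 * 19.0 * 0.49 = 1.60837 ≈ 1.608 m^3

1.608 m^3


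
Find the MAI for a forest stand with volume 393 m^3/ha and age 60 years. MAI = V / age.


MAI = 393 / 60 = 6.55 m^3/ha/yr

6.55 m^3/ha/yr


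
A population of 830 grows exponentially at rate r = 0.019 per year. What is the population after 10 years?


r*t = 0.019 * 10 = 0.19
exp(0.19) = 1.20925
N = 830 * 1.20925 = 1003.68 ≈ 1004

1004


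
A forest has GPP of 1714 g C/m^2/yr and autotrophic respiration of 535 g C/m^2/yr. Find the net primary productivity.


NPP = GPP - Ra = 1714 - 535 = 1179 g C/m^2/yr

1179 g C/m^2/yr


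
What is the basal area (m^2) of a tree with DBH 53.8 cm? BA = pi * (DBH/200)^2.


D/200 = 53.8/200 = 0.269 m
(D/200)^2 = 0.269^2 = 0.072361
BA = 3.141593 * 0.072361 = 0.227329 ≈ 0.2273 m^2

0.2273 m^2


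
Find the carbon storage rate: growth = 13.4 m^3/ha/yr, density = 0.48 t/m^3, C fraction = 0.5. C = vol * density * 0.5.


C = 13.4 * 0.48 * 0.5 = 3.216 ≈ 3.22 t C/ha/yr

3.22 t C/ha/yr


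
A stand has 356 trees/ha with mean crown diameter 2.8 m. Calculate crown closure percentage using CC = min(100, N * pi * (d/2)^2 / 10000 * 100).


(d/2)^2 = (2.8/2)^2 = 1.4^2 = 1.96
Crown area = 3.141593 * 1.96 = 6.15752 m^2
N * area / 10000 * 100 = 356 * 6.15752 / 10000 * 100 = 21.9208
CC = min(100, 21.9208) = 21.9208 ≈ 21.9%

21.9%


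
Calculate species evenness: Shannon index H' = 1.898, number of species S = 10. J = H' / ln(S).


ln(10) = 2.30259
J = H' / ln(S) = 1.898 / 2.30259 = 0.824289 ≈ 0.8243

0.8243


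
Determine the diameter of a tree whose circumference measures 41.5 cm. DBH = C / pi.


DBH = C / pi = 41.5 / 3.141593 = 13.2099 ≈ 13.21 cm

13.21 cm


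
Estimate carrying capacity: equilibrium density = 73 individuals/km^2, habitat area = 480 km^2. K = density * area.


K = 73 * 480 = 35040 individuals

35040 individuals


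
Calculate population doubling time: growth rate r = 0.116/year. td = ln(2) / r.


td = ln(2) / 0.116 = 0.693147 / 0.116 = 5.97541 ≈ 6.0 years

6.0 years


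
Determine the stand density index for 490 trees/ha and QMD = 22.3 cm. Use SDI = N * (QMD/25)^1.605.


QMD/25 = 22.3/25 = 0.892
(0.892)^1.605 = exp(1.605 * ln(0.892)) = exp(1.605 * (-0.114289)) = exp(-0.183434) = 0.832407
SDI = 490 * 0.832407 = 407.879 ≈ 408

408


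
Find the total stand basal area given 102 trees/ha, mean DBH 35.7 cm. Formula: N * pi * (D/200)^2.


(D/200)^2 = (35.7/200)^2 = 0.1785^2 = 0.03186225
Individual BA = 3.141593 * 0.03186225 = 0.100098 m^2
Stand BA = 102 * 0.100098 = 10.2100 ≈ 10.21 m^2/ha

10.21 m^2/ha


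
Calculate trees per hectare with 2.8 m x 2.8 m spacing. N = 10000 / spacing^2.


N = 10000 / 2.8^2 = 10000 / 7.84 = 1275.51 ≈ 1276 trees/ha

1276 trees/ha


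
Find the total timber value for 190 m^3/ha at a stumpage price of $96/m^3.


Value = 190 * 96 = $18240/ha

$18240/ha


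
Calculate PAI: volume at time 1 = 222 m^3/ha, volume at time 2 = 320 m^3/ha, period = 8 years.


PAI = (V2 - V1) / period = (320 - 222) / 8 = 98 / 8 = 12.25 m^3/ha/yr

12.25 m^3/ha/yr


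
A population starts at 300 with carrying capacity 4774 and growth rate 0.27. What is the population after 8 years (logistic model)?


(K - N0)/N0 = (4774 - 300)/300 = 4474/300 = 14.9133
r*t = 0.27 * 8 = 2.16; exp(-2.16) = 0.115325
14.9133 * 0.115325 = 1.71988
1 + 1.71988 = 2.71988
N = 4774 / 2.71988 = 1755.22 ≈ 1755

1755


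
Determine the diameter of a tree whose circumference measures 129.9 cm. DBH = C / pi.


DBH = C / pi = 129.9 / 3.141593 = 41.3484 ≈ 41.35 cm

41.35 cm


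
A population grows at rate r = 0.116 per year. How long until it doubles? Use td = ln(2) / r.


td = ln(2) / 0.116 = 0.693147 / 0.116 = 5.97541 ≈ 6.0 years

6.0 years


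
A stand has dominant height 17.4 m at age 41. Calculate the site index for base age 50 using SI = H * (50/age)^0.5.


50/41 = 1.21951
(1.21951)^0.5 = 1.10431
SI = 17.4 * 1.10431 = 19.2150 ≈ 19.2 m

19.2 m


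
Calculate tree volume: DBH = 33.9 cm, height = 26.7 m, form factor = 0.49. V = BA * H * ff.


(D/200)^2 = (33.9/200)^2 = 0.1695^2 = 0.02873025
BA = 3.141593 * 0.02873025 = 0.0902588 m^2
V = 0.0902588 * 26.7 * 0.49 = 1.18086 ≈ 1.181 m^3

1.181 m^3


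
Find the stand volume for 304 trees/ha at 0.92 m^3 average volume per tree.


V_stand = 304 * 0.92 = 279.68 ≈ 279.7 m^3/ha

279.7 m^3/ha


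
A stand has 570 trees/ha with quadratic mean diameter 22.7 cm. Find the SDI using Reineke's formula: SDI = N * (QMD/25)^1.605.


QMD/25 = 22.7/25 = 0.908
(0.908)^1.605 = exp(1.605 * ln(0.908)) = exp(1.605 * (-0.0965109)) = exp(-0.154900) = 0.856501
SDI = 570 * 0.856501 = 488.206 ≈ 488

488


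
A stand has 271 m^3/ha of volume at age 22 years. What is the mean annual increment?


MAI = 271 / 22 = 12.3182 ≈ 12.32 m^3/ha/yr

12.32 m^3/ha/yr


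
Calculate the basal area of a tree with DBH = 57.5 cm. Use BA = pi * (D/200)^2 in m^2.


D/200 = 57.5/200 = 0.2875 m
(D/200)^2 = 0.2875^2 = 0.08265625
BA = 3.141593 * 0.08265625 = 0.259672 ≈ 0.2597 m^2

0.2597 m^2


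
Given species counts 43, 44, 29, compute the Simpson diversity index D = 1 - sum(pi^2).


Total N = 43 + 44 + 29 = 116
Per-species terms:
  p = 43/116 = 0.370690; p^2 = 0.370690^2 = 0.137411
  p = 44/116 = 0.379310; p^2 = 0.379310^2 = 0.143876
  p = 29/116 = 0.250000; p^2 = 0.250000^2 = 0.062500
sum(p^2) = 0.137411 + 0.143876 + 0.062500 = 0.343787
D = 1 - 0.343787 = 0.656213 ≈ 0.6562

0.6562


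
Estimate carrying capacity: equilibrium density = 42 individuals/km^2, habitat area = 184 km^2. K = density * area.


K = 42 * 184 = 7728 individuals

7728 individuals


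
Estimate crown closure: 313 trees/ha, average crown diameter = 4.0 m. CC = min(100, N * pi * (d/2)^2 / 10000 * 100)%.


(d/2)^2 = (4.0/2)^2 = 2^2 = 4
Crown area = 3.141593 * 4 = 12.5664 m^2
N * area / 10000 * 100 = 313 * 12.5664 / 10000 * 100 = 39.3328
CC = min(100, 39.3328) = 39.3328 ≈ 39.3%

39.3%


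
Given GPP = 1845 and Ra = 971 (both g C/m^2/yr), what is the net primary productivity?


NPP = GPP - Ra = 1845 - 971 = 874 g C/m^2/yr

874 g C/m^2/yr


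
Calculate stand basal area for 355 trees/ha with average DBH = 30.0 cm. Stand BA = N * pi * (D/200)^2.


(D/200)^2 = (30.0/200)^2 = 0.15^2 = 0.0225
Individual BA = 3.141593 * 0.0225 = 0.0706858 m^2
Stand BA = 355 * 0.0706858 = 25.0935 ≈ 25.09 m^2/ha

25.09 m^2/ha


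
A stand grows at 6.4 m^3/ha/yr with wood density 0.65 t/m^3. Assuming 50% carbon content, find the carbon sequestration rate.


C = 6.4 * 0.65 * 0.5 = 2.08 t C/ha/yr

2.08 t C/ha/yr


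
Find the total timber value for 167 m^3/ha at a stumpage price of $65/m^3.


Value = 167 * 65 = $10855/ha

$10855/ha


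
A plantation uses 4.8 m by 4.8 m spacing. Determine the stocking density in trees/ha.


N = 10000 / 4.8^2 = 10000 / 23.04 = 434.028 ≈ 434 trees/ha

434 trees/ha


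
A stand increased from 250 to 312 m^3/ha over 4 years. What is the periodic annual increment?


PAI = (V2 - V1) / period = (312 - 250) / 4 = 62 / 4 = 15.50 m^3/ha/yr

15.50 m^3/ha/yr


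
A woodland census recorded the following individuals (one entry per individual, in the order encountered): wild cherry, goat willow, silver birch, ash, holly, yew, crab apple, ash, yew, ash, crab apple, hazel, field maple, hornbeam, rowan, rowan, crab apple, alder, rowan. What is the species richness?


Total individuals logged = 19
Distinct species (count of individuals): wild cherry (1), goat willow (1), silver birch (1), ash (3), holly (1), yew (2), crab apple (3), hazel (1), field maple (1), hornbeam (1), rowan (3), alder (1)
Species richness = number of distinct species = 12

12


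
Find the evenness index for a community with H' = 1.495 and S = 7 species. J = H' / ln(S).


ln(7) = 1.94591
J = H' / ln(S) = 1.495 / 1.94591 = 0.768278 ≈ 0.7683

0.7683


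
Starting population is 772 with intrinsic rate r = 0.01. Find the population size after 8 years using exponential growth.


r*t = 0.01 * 8 = 0.08
exp(0.08) = 1.08329
N = 772 * 1.08329 = 836.300 ≈ 836

836
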